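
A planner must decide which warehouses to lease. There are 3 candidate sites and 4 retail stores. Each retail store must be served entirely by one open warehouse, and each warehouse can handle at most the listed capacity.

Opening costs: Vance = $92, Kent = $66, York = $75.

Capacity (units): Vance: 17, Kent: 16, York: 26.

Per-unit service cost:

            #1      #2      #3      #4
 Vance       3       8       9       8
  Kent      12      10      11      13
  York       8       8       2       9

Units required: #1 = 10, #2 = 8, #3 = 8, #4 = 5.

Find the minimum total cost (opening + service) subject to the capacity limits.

Minimum total cost: 317

Open {Vance, York}: #1→Vance 3·10=30, #2→York 8·8=64, #3→York 2·8=16, #4→Vance 8·5=40.
Loads: Vance carries 15/17, York carries 16/26. Service 150; fixed 167; total 317.
Next best feasible plan costs 322.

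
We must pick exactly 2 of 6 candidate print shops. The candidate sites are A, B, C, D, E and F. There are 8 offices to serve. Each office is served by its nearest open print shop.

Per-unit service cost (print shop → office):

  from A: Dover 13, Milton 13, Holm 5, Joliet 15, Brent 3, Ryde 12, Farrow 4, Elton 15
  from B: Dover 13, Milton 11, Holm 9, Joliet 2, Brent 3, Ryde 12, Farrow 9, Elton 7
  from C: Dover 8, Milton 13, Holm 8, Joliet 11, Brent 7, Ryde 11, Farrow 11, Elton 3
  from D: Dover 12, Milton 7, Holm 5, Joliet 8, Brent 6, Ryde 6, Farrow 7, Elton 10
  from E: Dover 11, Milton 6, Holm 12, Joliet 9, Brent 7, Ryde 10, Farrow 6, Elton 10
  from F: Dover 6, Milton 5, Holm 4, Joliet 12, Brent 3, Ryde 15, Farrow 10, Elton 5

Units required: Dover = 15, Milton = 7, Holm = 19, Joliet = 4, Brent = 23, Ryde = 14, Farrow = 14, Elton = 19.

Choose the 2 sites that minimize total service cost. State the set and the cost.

Choose D and F; total service cost 579.

With exactly 2 open, each office uses its cheapest among the chosen.
{D, F}: Dover→F 6·15=90, Milton→F 5·7=35, Holm→F 4·19=76, Joliet→D 8·4=32, Brent→F 3·23=69, Ryde→D 6·14=84, Farrow→D 7·14=98, Elton→F 5·19=95. Service cost 579.
{E, F}: service cost 625
{A, F}: service cost 637
Among all 15 size-2 choices, {D, F} is lowest.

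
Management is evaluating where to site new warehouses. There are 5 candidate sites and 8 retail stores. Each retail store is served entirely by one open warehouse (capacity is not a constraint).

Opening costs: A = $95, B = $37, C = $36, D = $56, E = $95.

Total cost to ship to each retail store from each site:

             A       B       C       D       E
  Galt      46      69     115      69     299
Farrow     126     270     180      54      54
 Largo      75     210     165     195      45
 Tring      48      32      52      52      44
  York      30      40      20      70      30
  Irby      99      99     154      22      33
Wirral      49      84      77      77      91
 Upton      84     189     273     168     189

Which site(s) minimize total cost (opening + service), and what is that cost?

Open A and D; minimum total cost 559.

For any fixed open set, each retail store goes to its cheapest open site; total = fixed + service.
{A, D}: Galt→A 46, Farrow→D 54, Largo→A 75, Tring→A 48, York→A 30, Irby→D 22, Wirral→A 49, Upton→A 84. Service 408; fixed 151; total 559.
{A, E}: Galt→A 46, Farrow→E 54, Largo→E 45, Tring→E 44, York→A 30, Irby→E 33, Wirral→A 49, Upton→A 84. Service 385; fixed 190; total 575.
{A, B, D}: Galt→A 46, Farrow→D 54, Largo→A 75, Tring→B 32, York→A 30, Irby→D 22, Wirral→A 49, Upton→A 84. Service 392; fixed 188; total 580.
{A, B, C, D, E}: service 352 + fixed 319 = 671
No other subset beats 559.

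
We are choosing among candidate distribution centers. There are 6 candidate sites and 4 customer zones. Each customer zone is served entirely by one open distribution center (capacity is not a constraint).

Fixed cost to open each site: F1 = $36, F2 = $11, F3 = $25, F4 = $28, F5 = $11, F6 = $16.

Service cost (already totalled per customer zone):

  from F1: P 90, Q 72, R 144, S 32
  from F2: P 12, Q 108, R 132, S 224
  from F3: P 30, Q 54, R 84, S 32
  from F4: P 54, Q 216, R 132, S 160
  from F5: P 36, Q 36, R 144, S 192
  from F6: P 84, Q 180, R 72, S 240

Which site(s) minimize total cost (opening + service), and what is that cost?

For any fixed open set, each customer zone goes to its cheapest open site; total = fixed + service.
{F2, F3, F5}: P→F2 12, Q→F5 36, R→F3 84, S→F3 32. Service 164; fixed 47; total 211.
{F2, F3, F5, F6}: service 152 + fixed 63 = 215
{F2, F3}: P→F2 12, Q→F3 54, R→F3 84, S→F3 32. Service 182; fixed 36; total 218.
{F1, F2, F3, F4, F5, F6}: P→F2 12, Q→F5 36, R→F6 72, S→F1 32. Service 152; fixed 127; total 279.
No other subset beats 211.

Open F2, F3 and F5; minimum total cost 211.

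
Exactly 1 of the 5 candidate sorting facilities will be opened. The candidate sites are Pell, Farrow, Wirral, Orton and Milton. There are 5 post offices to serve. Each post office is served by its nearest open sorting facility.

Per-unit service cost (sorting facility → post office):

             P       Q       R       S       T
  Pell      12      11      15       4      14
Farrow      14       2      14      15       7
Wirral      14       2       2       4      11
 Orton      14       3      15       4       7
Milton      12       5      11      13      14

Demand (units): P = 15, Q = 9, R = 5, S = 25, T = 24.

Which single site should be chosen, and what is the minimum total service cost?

Choose Orton only; total service cost 580.

With exactly 1 open, each post office uses its cheapest among the chosen.
{Orton}: P→Orton 14·15=210, Q→Orton 3·9=27, R→Orton 15·5=75, S→Orton 4·25=100, T→Orton 7·24=168. Service cost 580.
{Wirral}: service cost 602
{Pell}: service cost 790
Among all 5 size-1 choices, {Orton} is lowest.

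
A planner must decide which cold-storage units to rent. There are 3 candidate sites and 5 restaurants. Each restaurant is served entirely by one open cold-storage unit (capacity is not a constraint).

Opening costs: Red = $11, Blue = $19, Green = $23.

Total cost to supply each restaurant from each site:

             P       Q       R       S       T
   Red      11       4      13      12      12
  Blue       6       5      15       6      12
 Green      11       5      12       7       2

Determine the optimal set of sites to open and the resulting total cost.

Open Green only; minimum total cost 60.

For any fixed open set, each restaurant goes to its cheapest open site; total = fixed + service.
{Green}: P→Green 11, Q→Green 5, R→Green 12, S→Green 7, T→Green 2. Service 37; fixed 23; total 60.
{Red}: service 52 + fixed 11 = 63
{Blue}: service 44 + fixed 19 = 63
{Red, Blue, Green}: service 30 + fixed 53 = 83
No other subset beats 60.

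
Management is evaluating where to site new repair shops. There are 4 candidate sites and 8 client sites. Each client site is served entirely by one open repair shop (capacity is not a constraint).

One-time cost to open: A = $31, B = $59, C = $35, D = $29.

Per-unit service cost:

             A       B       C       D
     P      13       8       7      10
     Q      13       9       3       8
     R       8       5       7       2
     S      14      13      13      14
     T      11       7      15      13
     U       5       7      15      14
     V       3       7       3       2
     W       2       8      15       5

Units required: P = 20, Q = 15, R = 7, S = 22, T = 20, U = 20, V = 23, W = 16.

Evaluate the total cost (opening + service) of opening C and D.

Each client site is assigned to its cheapest site among the open ones.
{C, D}: P→C 7·20=140, Q→C 3·15=45, R→D 2·7=14, S→C 13·22=286, T→D 13·20=260, U→D 14·20=280, V→D 2·23=46, W→D 5·16=80. Service 1151; fixed 64; total 1215.

Total cost: 1215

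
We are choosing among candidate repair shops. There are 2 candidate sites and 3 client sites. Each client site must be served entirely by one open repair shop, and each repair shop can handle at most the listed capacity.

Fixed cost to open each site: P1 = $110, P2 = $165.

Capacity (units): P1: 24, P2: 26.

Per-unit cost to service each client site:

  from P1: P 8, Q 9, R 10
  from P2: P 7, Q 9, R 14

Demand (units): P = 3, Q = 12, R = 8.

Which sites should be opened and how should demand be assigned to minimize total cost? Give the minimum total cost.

Minimum total cost: 322

Open {P1}: P→P1 8·3=24, Q→P1 9·12=108, R→P1 10·8=80.
Loads: P1 carries 23/24. Service 212; fixed 110; total 322.
Next best feasible plan costs 406.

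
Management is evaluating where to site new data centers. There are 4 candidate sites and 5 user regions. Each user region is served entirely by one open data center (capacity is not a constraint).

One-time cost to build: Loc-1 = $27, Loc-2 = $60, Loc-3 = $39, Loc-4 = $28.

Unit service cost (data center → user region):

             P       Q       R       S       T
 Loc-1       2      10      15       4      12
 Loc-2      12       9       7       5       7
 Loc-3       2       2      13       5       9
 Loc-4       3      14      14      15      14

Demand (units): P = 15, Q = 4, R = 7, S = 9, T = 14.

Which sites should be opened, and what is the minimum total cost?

Open Loc-2 and Loc-3; minimum total cost 329.

For any fixed open set, each user region goes to its cheapest open site; total = fixed + service.
{Loc-2, Loc-3}: P→Loc-3 2·15=30, Q→Loc-3 2·4=8, R→Loc-2 7·7=49, S→Loc-2 5·9=45, T→Loc-2 7·14=98. Service 230; fixed 99; total 329.
{Loc-1, Loc-2}: P→Loc-1 2·15=30, Q→Loc-2 9·4=36, R→Loc-2 7·7=49, S→Loc-1 4·9=36, T→Loc-2 7·14=98. Service 249; fixed 87; total 336.
{Loc-3}: service 300 + fixed 39 = 339
{Loc-1, Loc-2, Loc-3, Loc-4}: P→Loc-1 2·15=30, Q→Loc-3 2·4=8, R→Loc-2 7·7=49, S→Loc-1 4·9=36, T→Loc-2 7·14=98. Service 221; fixed 154; total 375.
No other subset beats 329.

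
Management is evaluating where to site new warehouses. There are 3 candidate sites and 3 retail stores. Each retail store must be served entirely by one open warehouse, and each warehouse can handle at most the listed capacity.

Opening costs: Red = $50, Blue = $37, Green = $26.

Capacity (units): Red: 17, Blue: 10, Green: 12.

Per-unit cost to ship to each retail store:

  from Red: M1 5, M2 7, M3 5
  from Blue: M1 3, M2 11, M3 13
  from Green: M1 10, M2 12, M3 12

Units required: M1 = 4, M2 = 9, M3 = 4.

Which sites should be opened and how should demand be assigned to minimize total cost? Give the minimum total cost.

Open {Red}: M1→Red 5·4=20, M2→Red 7·9=63, M3→Red 5·4=20.
Loads: Red carries 17/17. Service 103; fixed 50; total 153.
Next best feasible plan costs 179.

Minimum total cost: 153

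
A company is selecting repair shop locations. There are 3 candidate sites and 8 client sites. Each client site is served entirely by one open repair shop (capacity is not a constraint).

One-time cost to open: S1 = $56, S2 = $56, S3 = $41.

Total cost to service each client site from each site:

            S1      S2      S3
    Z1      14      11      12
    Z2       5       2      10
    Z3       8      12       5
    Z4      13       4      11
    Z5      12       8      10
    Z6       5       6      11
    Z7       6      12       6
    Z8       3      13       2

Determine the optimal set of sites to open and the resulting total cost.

For any fixed open set, each client site goes to its cheapest open site; total = fixed + service.
{S3}: Z1→S3 12, Z2→S3 10, Z3→S3 5, Z4→S3 11, Z5→S3 10, Z6→S3 11, Z7→S3 6, Z8→S3 2. Service 67; fixed 41; total 108.
{S1}: Z1→S1 14, Z2→S1 5, Z3→S1 8, Z4→S1 13, Z5→S1 12, Z6→S1 5, Z7→S1 6, Z8→S1 3. Service 66; fixed 56; total 122.
{S2}: service 68 + fixed 56 = 124
{S1, S2, S3}: Z1→S2 11, Z2→S2 2, Z3→S3 5, Z4→S2 4, Z5→S2 8, Z6→S1 5, Z7→S1 6, Z8→S3 2. Service 43; fixed 153; total 196.
(All 7 nonempty subsets were checked; S3 only is lowest.)

Open S3 only; minimum total cost 108.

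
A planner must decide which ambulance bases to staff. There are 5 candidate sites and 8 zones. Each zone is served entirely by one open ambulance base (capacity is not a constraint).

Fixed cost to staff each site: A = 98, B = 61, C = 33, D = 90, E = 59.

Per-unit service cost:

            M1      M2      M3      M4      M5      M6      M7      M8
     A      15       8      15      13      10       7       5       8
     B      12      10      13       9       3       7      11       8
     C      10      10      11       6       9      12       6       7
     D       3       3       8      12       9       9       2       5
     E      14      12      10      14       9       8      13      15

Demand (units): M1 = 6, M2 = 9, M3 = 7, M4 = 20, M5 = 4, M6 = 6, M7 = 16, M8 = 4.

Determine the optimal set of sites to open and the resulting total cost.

Open C and D; minimum total cost 486.

For any fixed open set, each zone goes to its cheapest open site; total = fixed + service.
{C, D}: M1→D 3·6=18, M2→D 3·9=27, M3→D 8·7=56, M4→C 6·20=120, M5→C 9·4=36, M6→D 9·6=54, M7→D 2·16=32, M8→D 5·4=20. Service 363; fixed 123; total 486.
{B, C, D}: M1→D 3·6=18, M2→D 3·9=27, M3→D 8·7=56, M4→C 6·20=120, M5→B 3·4=12, M6→B 7·6=42, M7→D 2·16=32, M8→D 5·4=20. Service 327; fixed 184; total 511.
{B, D}: M1→D 3·6=18, M2→D 3·9=27, M3→D 8·7=56, M4→B 9·20=180, M5→B 3·4=12, M6→B 7·6=42, M7→D 2·16=32, M8→D 5·4=20. Service 387; fixed 151; total 538.
{A, B, C, D, E}: service 327 + fixed 341 = 668
No other subset beats 486.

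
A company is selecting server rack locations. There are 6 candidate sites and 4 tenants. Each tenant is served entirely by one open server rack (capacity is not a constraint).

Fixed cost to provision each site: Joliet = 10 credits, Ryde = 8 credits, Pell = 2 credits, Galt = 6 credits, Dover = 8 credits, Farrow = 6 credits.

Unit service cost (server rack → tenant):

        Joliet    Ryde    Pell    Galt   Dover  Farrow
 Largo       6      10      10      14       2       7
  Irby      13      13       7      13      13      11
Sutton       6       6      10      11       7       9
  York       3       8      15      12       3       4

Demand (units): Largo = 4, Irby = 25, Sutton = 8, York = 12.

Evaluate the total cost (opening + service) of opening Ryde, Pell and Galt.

Total cost: 375

Each tenant is assigned to its cheapest site among the open ones.
{Ryde, Pell, Galt}: Largo→Ryde 10·4=40, Irby→Pell 7·25=175, Sutton→Ryde 6·8=48, York→Ryde 8·12=96. Service 359; fixed 16; total 375.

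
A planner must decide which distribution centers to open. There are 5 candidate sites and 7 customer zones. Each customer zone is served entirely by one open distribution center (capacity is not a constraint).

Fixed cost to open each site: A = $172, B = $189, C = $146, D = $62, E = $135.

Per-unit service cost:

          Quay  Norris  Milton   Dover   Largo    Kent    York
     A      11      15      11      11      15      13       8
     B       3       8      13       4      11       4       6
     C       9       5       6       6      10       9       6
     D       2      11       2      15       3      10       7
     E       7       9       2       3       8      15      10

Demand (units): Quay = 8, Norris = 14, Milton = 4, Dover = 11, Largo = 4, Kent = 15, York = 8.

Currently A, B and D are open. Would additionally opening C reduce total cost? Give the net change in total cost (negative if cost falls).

Current service cost with {A, B, D}: 300.
Adding C: each customer zone re-picks its cheapest; new service cost 258, saving 42.
Extra fixed cost: 146. Net change = 146 − 42 = 104.
(Totals: 723 → 827.)

No — net change +104 (cost rises by 104).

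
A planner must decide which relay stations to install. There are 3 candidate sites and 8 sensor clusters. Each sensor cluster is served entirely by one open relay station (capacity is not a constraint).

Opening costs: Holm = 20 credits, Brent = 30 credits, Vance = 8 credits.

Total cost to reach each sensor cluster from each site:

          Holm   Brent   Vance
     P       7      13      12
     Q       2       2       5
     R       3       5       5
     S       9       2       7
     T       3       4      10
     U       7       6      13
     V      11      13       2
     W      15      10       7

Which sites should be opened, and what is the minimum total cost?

Open Holm and Vance; minimum total cost 66.

For any fixed open set, each sensor cluster goes to its cheapest open site; total = fixed + service.
{Holm, Vance}: P→Holm 7, Q→Holm 2, R→Holm 3, S→Vance 7, T→Holm 3, U→Holm 7, V→Vance 2, W→Vance 7. Service 38; fixed 28; total 66.
{Vance}: P→Vance 12, Q→Vance 5, R→Vance 5, S→Vance 7, T→Vance 10, U→Vance 13, V→Vance 2, W→Vance 7. Service 61; fixed 8; total 69.
{Holm}: service 57 + fixed 20 = 77
{Holm, Brent, Vance}: P→Holm 7, Q→Holm 2, R→Holm 3, S→Brent 2, T→Holm 3, U→Brent 6, V→Vance 2, W→Vance 7. Service 32; fixed 58; total 90.
(All 7 nonempty subsets were checked; Holm and Vance is lowest.)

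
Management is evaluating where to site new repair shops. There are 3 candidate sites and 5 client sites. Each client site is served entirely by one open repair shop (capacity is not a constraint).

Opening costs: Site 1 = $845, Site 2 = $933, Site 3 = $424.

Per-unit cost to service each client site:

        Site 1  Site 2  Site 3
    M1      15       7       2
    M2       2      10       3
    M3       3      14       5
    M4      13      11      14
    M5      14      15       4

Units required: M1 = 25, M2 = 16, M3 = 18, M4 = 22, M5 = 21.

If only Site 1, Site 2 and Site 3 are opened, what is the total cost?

Each client site is assigned to its cheapest site among the open ones.
{Site 1, Site 2, Site 3}: M1→Site 3 2·25=50, M2→Site 1 2·16=32, M3→Site 1 3·18=54, M4→Site 2 11·22=242, M5→Site 3 4·21=84. Service 462; fixed 2202; total 2664.

Total cost: 2664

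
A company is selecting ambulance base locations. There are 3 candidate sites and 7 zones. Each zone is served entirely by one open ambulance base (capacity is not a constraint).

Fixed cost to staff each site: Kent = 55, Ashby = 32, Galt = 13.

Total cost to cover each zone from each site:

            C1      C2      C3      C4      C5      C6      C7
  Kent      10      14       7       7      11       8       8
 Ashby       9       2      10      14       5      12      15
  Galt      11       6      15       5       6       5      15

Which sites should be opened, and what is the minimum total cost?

For any fixed open set, each zone goes to its cheapest open site; total = fixed + service.
{Galt}: C1→Galt 11, C2→Galt 6, C3→Galt 15, C4→Galt 5, C5→Galt 6, C6→Galt 5, C7→Galt 15. Service 63; fixed 13; total 76.
{Ashby, Galt}: service 51 + fixed 45 = 96
{Ashby}: C1→Ashby 9, C2→Ashby 2, C3→Ashby 10, C4→Ashby 14, C5→Ashby 5, C6→Ashby 12, C7→Ashby 15. Service 67; fixed 32; total 99.
{Kent, Ashby, Galt}: service 41 + fixed 100 = 141
No other subset beats 76.

Open Galt only; minimum total cost 76.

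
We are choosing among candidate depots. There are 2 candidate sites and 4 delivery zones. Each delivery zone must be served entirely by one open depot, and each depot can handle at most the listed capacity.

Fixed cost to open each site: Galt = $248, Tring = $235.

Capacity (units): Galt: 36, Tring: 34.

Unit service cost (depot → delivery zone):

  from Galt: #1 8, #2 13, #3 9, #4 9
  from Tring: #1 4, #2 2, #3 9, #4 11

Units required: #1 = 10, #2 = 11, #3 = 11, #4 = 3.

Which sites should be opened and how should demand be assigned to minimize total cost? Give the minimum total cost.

Minimum total cost: 597

Open {Galt}: #1→Galt 8·10=80, #2→Galt 13·11=143, #3→Galt 9·11=99, #4→Galt 9·3=27.
Loads: Galt carries 35/36. Service 349; fixed 248; total 597.
Next best feasible plan costs 671.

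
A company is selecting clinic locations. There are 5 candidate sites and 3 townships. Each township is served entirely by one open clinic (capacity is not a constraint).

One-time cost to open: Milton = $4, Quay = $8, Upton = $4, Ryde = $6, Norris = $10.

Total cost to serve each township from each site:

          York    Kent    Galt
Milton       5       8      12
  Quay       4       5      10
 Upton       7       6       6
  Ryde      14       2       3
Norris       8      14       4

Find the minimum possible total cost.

Minimum total cost: 20

For any fixed open set, each township goes to its cheapest open site; total = fixed + service.
{Milton, Ryde}: York→Milton 5, Kent→Ryde 2, Galt→Ryde 3. Service 10; fixed 10; total 20.
{Upton, Ryde}: service 12 + fixed 10 = 22
{Quay, Ryde}: service 9 + fixed 14 = 23
{Milton, Quay, Upton, Ryde, Norris}: service 9 + fixed 32 = 41
No other subset beats 20.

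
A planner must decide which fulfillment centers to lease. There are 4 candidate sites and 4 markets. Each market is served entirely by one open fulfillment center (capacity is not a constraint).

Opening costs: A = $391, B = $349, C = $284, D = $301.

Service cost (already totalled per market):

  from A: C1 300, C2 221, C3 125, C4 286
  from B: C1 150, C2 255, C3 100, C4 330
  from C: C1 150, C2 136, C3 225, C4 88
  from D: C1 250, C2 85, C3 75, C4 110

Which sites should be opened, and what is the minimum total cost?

Open D only; minimum total cost 821.

For any fixed open set, each market goes to its cheapest open site; total = fixed + service.
{D}: C1→D 250, C2→D 85, C3→D 75, C4→D 110. Service 520; fixed 301; total 821.
{C}: C1→C 150, C2→C 136, C3→C 225, C4→C 88. Service 599; fixed 284; total 883.
{C, D}: service 398 + fixed 585 = 983
{A, B, C, D}: service 398 + fixed 1325 = 1723
No other subset beats 821.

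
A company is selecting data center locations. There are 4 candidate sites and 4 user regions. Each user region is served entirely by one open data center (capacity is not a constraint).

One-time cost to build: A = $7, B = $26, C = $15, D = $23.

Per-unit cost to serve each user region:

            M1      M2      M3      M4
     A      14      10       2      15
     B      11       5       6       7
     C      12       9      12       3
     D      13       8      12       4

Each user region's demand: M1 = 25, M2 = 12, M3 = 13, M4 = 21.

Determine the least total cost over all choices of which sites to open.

Minimum total cost: 472

For any fixed open set, each user region goes to its cheapest open site; total = fixed + service.
{A, B, C}: M1→B 11·25=275, M2→B 5·12=60, M3→A 2·13=26, M4→C 3·21=63. Service 424; fixed 48; total 472.
{A, B, C, D}: service 424 + fixed 71 = 495
{A, B, D}: service 445 + fixed 56 = 501
{A}: M1→A 14·25=350, M2→A 10·12=120, M3→A 2·13=26, M4→A 15·21=315. Service 811; fixed 7; total 818.
No other subset beats 472.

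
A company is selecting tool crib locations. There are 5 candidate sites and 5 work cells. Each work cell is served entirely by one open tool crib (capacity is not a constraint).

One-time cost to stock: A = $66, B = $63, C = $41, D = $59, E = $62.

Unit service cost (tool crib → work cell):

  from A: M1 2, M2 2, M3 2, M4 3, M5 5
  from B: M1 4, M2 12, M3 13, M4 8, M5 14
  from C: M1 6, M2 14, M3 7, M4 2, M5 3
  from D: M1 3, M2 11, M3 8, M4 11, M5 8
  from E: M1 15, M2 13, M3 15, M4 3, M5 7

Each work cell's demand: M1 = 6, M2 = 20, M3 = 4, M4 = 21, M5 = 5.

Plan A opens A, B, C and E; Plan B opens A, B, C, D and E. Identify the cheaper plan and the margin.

Plan A is cheaper by 59.

Plan A: {A, B, C, E}: M1→A 2·6=12, M2→A 2·20=40, M3→A 2·4=8, M4→C 2·21=42, M5→C 3·5=15. Service 117; fixed 232; total 349.
Plan B: {A, B, C, D, E}: M1→A 2·6=12, M2→A 2·20=40, M3→A 2·4=8, M4→C 2·21=42, M5→C 3·5=15. Service 117; fixed 291; total 408.
Difference: |349 − 408| = 59.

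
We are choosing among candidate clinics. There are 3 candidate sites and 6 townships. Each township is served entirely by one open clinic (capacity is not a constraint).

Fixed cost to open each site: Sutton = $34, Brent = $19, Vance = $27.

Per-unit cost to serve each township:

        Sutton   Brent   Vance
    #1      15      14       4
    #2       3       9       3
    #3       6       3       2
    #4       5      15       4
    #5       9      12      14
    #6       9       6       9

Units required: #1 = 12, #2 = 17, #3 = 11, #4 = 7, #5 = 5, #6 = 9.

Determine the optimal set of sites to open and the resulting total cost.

Open Brent and Vance; minimum total cost 309.

For any fixed open set, each township goes to its cheapest open site; total = fixed + service.
{Brent, Vance}: #1→Vance 4·12=48, #2→Vance 3·17=51, #3→Vance 2·11=22, #4→Vance 4·7=28, #5→Brent 12·5=60, #6→Brent 6·9=54. Service 263; fixed 46; total 309.
{Vance}: #1→Vance 4·12=48, #2→Vance 3·17=51, #3→Vance 2·11=22, #4→Vance 4·7=28, #5→Vance 14·5=70, #6→Vance 9·9=81. Service 300; fixed 27; total 327.
{Sutton, Brent, Vance}: #1→Vance 4·12=48, #2→Sutton 3·17=51, #3→Vance 2·11=22, #4→Vance 4·7=28, #5→Sutton 9·5=45, #6→Brent 6·9=54. Service 248; fixed 80; total 328.
{Brent}: service 573 + fixed 19 = 592
No other subset beats 309.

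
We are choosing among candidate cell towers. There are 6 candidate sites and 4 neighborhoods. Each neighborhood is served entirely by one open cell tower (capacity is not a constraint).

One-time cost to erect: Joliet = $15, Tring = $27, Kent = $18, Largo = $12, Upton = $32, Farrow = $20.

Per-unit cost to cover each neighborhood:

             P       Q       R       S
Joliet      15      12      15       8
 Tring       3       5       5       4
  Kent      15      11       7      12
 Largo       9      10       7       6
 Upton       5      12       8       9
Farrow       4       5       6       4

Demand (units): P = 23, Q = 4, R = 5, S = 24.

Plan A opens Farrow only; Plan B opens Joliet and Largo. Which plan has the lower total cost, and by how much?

Plan A: {Farrow}: P→Farrow 4·23=92, Q→Farrow 5·4=20, R→Farrow 6·5=30, S→Farrow 4·24=96. Service 238; fixed 20; total 258.
Plan B: {Joliet, Largo}: P→Largo 9·23=207, Q→Largo 10·4=40, R→Largo 7·5=35, S→Largo 6·24=144. Service 426; fixed 27; total 453.
Difference: |258 − 453| = 195.

Plan A is cheaper by 195.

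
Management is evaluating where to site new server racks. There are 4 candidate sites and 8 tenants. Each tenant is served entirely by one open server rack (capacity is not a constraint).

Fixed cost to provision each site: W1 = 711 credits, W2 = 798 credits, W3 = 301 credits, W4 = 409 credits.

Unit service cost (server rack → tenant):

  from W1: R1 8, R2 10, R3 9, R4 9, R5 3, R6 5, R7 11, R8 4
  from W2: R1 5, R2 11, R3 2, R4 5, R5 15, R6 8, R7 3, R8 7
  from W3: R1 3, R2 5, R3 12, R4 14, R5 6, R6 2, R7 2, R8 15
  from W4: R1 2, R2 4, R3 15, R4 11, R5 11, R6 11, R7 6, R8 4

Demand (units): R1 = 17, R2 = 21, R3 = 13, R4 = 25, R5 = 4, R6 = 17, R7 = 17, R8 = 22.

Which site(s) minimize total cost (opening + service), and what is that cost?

For any fixed open set, each tenant goes to its cheapest open site; total = fixed + service.
{W3}: R1→W3 3·17=51, R2→W3 5·21=105, R3→W3 12·13=156, R4→W3 14·25=350, R5→W3 6·4=24, R6→W3 2·17=34, R7→W3 2·17=34, R8→W3 15·22=330. Service 1084; fixed 301; total 1385.
{W4}: service 1009 + fixed 409 = 1418
{W3, W4}: service 729 + fixed 710 = 1439
{W1, W2, W3, W4}: service 437 + fixed 2219 = 2656
No other subset beats 1385.

Open W3 only; minimum total cost 1385.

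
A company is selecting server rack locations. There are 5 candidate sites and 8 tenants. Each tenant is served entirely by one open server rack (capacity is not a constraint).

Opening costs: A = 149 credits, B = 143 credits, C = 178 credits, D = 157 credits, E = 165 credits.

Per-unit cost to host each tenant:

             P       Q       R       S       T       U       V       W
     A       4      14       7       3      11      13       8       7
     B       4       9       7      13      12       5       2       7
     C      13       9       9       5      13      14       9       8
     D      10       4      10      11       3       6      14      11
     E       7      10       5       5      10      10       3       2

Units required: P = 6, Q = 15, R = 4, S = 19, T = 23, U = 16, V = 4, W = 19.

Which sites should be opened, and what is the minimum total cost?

For any fixed open set, each tenant goes to its cheapest open site; total = fixed + service.
{D, E}: P→E 7·6=42, Q→D 4·15=60, R→E 5·4=20, S→E 5·19=95, T→D 3·23=69, U→D 6·16=96, V→E 3·4=12, W→E 2·19=38. Service 432; fixed 322; total 754.
{A, D}: P→A 4·6=24, Q→D 4·15=60, R→A 7·4=28, S→A 3·19=57, T→D 3·23=69, U→D 6·16=96, V→A 8·4=32, W→A 7·19=133. Service 499; fixed 306; total 805.
{A, D, E}: P→A 4·6=24, Q→D 4·15=60, R→E 5·4=20, S→A 3·19=57, T→D 3·23=69, U→D 6·16=96, V→E 3·4=12, W→E 2·19=38. Service 376; fixed 471; total 847.
{A, B, C, D, E}: service 356 + fixed 792 = 1148
No other subset beats 754.

Open D and E; minimum total cost 754.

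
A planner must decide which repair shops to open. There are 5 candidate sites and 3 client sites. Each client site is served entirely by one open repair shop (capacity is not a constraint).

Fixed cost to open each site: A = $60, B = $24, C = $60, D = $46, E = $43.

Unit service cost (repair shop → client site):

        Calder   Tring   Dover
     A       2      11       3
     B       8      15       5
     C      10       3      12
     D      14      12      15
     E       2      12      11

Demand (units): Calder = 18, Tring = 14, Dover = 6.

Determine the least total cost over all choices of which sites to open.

Minimum total cost: 216

For any fixed open set, each client site goes to its cheapest open site; total = fixed + service.
{A, C}: Calder→A 2·18=36, Tring→C 3·14=42, Dover→A 3·6=18. Service 96; fixed 120; total 216.
{B, C, E}: service 108 + fixed 127 = 235
{A, B, C}: service 96 + fixed 144 = 240
{A, B, C, D, E}: service 96 + fixed 233 = 329
No other subset beats 216.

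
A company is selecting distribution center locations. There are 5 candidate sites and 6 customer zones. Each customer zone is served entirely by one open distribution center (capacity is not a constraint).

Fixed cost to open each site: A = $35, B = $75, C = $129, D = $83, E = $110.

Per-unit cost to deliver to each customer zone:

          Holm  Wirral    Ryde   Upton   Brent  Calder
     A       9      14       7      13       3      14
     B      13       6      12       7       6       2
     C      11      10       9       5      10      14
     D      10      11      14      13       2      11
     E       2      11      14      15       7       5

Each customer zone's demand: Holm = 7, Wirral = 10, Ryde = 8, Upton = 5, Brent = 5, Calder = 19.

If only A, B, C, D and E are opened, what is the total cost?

Each customer zone is assigned to its cheapest site among the open ones.
{A, B, C, D, E}: Holm→E 2·7=14, Wirral→B 6·10=60, Ryde→A 7·8=56, Upton→C 5·5=25, Brent→D 2·5=10, Calder→B 2·19=38. Service 203; fixed 432; total 635.

Total cost: 635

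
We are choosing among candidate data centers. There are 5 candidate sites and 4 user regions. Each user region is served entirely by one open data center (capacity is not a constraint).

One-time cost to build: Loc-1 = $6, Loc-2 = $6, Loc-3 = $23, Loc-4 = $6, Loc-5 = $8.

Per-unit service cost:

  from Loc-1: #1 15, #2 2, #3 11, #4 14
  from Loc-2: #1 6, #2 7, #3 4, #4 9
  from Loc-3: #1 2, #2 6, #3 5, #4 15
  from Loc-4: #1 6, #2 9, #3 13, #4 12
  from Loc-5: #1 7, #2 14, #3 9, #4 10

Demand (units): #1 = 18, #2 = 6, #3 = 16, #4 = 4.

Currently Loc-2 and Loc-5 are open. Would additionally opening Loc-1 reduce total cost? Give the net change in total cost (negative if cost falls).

Current service cost with {Loc-2, Loc-5}: 250.
Adding Loc-1: each user region re-picks its cheapest; new service cost 220, saving 30.
Extra fixed cost: 6. Net change = 6 − 30 = -24.
(Totals: 264 → 240.)

Yes — net change −24 (cost falls by 24).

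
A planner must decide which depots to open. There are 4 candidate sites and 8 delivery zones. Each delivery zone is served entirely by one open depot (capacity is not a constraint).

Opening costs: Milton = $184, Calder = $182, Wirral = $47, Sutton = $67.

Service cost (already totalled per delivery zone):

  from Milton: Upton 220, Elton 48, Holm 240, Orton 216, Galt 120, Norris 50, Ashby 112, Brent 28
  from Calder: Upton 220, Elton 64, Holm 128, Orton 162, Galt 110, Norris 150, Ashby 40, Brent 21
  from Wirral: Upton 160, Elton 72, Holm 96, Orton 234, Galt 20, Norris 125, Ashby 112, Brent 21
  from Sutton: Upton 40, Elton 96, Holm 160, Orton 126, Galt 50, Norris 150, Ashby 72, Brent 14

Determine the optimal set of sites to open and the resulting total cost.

For any fixed open set, each delivery zone goes to its cheapest open site; total = fixed + service.
{Wirral, Sutton}: Upton→Sutton 40, Elton→Wirral 72, Holm→Wirral 96, Orton→Sutton 126, Galt→Wirral 20, Norris→Wirral 125, Ashby→Sutton 72, Brent→Sutton 14. Service 565; fixed 114; total 679.
{Milton, Wirral, Sutton}: Upton→Sutton 40, Elton→Milton 48, Holm→Wirral 96, Orton→Sutton 126, Galt→Wirral 20, Norris→Milton 50, Ashby→Sutton 72, Brent→Sutton 14. Service 466; fixed 298; total 764.
{Sutton}: service 708 + fixed 67 = 775
{Milton, Calder, Wirral, Sutton}: Upton→Sutton 40, Elton→Milton 48, Holm→Wirral 96, Orton→Sutton 126, Galt→Wirral 20, Norris→Milton 50, Ashby→Calder 40, Brent→Sutton 14. Service 434; fixed 480; total 914.
No other subset beats 679.

Open Wirral and Sutton; minimum total cost 679.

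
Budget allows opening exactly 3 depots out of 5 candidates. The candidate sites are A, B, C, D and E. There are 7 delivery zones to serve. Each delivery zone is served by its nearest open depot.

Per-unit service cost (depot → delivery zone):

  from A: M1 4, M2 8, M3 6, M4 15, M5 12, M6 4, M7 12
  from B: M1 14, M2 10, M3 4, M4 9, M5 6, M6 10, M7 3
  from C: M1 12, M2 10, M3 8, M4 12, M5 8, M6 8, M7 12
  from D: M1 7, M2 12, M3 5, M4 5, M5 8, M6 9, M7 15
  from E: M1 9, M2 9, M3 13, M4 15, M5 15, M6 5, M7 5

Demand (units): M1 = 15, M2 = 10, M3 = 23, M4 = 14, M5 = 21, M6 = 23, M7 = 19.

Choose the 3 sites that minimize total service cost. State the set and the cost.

With exactly 3 open, each delivery zone uses its cheapest among the chosen.
{A, B, D}: M1→A 4·15=60, M2→A 8·10=80, M3→B 4·23=92, M4→D 5·14=70, M5→B 6·21=126, M6→A 4·23=92, M7→B 3·19=57. Service cost 577.
{A, B, C}: service cost 633
{A, B, E}: service cost 633
Among all 10 size-3 choices, {A, B, D} is lowest.

Choose A, B and D; total service cost 577.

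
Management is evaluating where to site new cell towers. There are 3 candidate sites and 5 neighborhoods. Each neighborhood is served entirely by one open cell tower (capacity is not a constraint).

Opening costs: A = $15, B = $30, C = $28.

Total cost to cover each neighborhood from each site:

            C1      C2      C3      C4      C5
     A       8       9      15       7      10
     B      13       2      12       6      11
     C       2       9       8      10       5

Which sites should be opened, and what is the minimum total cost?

For any fixed open set, each neighborhood goes to its cheapest open site; total = fixed + service.
{C}: C1→C 2, C2→C 9, C3→C 8, C4→C 10, C5→C 5. Service 34; fixed 28; total 62.
{A}: C1→A 8, C2→A 9, C3→A 15, C4→A 7, C5→A 10. Service 49; fixed 15; total 64.
{A, C}: service 31 + fixed 43 = 74
{A, B, C}: C1→C 2, C2→B 2, C3→C 8, C4→B 6, C5→C 5. Service 23; fixed 73; total 96.
No other subset beats 62.

Open C only; minimum total cost 62.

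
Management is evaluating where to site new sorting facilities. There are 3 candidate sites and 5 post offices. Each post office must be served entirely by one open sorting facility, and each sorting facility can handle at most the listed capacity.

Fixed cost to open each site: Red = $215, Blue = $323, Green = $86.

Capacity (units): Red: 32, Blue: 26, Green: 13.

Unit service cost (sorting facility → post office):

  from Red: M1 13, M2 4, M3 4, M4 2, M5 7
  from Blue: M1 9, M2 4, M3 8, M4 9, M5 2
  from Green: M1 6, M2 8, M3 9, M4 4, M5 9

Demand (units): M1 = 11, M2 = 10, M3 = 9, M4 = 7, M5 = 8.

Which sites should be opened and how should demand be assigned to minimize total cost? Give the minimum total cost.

Open {Red, Blue}: M1→Blue 9·11=99, M2→Red 4·10=40, M3→Red 4·9=36, M4→Red 2·7=14, M5→Blue 2·8=16.
Loads: Red carries 26/32, Blue carries 19/26. Service 205; fixed 538; total 743.
Next best feasible plan costs 783.

Minimum total cost: 743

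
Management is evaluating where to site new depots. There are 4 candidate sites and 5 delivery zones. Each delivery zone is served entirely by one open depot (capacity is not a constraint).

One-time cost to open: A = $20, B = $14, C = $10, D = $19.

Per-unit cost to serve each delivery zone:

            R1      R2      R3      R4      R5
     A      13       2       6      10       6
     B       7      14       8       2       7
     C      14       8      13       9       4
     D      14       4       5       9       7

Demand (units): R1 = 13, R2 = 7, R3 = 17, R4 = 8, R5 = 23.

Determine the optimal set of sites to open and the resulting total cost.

For any fixed open set, each delivery zone goes to its cheapest open site; total = fixed + service.
{B, C, D}: R1→B 7·13=91, R2→D 4·7=28, R3→D 5·17=85, R4→B 2·8=16, R5→C 4·23=92. Service 312; fixed 43; total 355.
{A, B, C}: service 315 + fixed 44 = 359
{A, B, C, D}: R1→B 7·13=91, R2→A 2·7=14, R3→D 5·17=85, R4→B 2·8=16, R5→C 4·23=92. Service 298; fixed 63; total 361.
{C}: R1→C 14·13=182, R2→C 8·7=56, R3→C 13·17=221, R4→C 9·8=72, R5→C 4·23=92. Service 623; fixed 10; total 633.
No other subset beats 355.

Open B, C and D; minimum total cost 355.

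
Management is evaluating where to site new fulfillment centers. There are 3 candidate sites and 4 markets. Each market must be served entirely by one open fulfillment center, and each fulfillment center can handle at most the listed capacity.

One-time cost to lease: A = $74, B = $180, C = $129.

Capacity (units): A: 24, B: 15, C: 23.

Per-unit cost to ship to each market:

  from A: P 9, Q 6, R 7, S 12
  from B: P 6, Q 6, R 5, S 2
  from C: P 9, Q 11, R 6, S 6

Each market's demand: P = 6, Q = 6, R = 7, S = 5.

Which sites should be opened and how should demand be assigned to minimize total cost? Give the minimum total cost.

Minimum total cost: 273

Open {A}: P→A 9·6=54, Q→A 6·6=36, R→A 7·7=49, S→A 12·5=60.
Loads: A carries 24/24. Service 199; fixed 74; total 273.
Next best feasible plan costs 365.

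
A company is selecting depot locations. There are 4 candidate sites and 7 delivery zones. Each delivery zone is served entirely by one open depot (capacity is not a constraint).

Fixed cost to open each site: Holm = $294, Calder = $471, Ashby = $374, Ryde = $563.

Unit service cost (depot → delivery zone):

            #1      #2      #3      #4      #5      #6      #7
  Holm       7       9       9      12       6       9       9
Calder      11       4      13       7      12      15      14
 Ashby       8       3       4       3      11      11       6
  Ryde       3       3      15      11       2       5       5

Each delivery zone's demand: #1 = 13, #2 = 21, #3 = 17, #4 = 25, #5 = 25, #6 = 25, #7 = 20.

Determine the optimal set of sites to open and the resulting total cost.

For any fixed open set, each delivery zone goes to its cheapest open site; total = fixed + service.
{Ashby}: #1→Ashby 8·13=104, #2→Ashby 3·21=63, #3→Ashby 4·17=68, #4→Ashby 3·25=75, #5→Ashby 11·25=275, #6→Ashby 11·25=275, #7→Ashby 6·20=120. Service 980; fixed 374; total 1354.
{Ashby, Ryde}: service 520 + fixed 937 = 1457
{Holm, Ashby}: service 792 + fixed 668 = 1460
{Holm, Calder, Ashby, Ryde}: service 520 + fixed 1702 = 2222
No other subset beats 1354.

Open Ashby only; minimum total cost 1354.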